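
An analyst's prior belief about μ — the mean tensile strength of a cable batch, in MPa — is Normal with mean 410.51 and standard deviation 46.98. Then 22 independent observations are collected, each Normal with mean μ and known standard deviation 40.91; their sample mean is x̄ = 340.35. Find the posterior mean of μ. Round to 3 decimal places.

Posterior mean ≈ 342.688

With known σ, the Normal prior is conjugate. Weight on the data is w = (n/σ²)/(n/σ² + 1/τ₀²) = 0.0131451/(0.0131451+0.00045308) = 0.96668.
Posterior mean = w·x̄ + (1−w)·μ₀ = 0.96668·340.35 + 0.033319·410.51 = 342.688.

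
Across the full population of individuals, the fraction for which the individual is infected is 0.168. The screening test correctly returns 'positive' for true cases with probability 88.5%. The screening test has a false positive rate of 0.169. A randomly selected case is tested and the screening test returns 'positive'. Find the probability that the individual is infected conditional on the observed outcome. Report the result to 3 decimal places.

P(H | E) ≈ 0.514

Write H for 'the individual is infected'. Prior odds H:¬H = 0.168/0.832 = 0.20192. For the 'positive' outcome, the likelihood ratio is 0.885/0.169 = 5.2367.
Posterior odds = 0.20192 × 5.2367 = 1.0574, so P(H|E) = 1.0574/(1+1.0574) = 0.514.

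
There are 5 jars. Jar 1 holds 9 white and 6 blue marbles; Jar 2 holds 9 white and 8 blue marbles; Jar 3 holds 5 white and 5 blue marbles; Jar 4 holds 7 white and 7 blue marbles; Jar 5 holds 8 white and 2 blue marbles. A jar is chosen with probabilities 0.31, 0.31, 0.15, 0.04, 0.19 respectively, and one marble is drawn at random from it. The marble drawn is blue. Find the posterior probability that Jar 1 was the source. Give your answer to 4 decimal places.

P(blue|Jar 1) = 0.4; P(blue|Jar 2) = 0.4706; P(blue|Jar 3) = 0.5; P(blue|Jar 4) = 0.5; P(blue|Jar 5) = 0.2.
Prior × likelihood for each source: 0.31·0.4=0.1240, 0.31·0.4706=0.1459, 0.15·0.5=0.07500, 0.04·0.5=0.02000, 0.19·0.2=0.03800. Summing gives P(blue) = 0.40288.
P(Jar 1 | blue) = 0.1240 / 0.40288 = 0.3078.

Posterior probability ≈ 0.3078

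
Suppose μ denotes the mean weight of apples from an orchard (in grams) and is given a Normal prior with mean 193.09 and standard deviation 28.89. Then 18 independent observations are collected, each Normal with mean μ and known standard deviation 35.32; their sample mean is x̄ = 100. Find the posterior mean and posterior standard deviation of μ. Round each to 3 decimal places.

Posterior mean ≈ 107.137; posterior SD ≈ 7.999

With known σ, the Normal prior is conjugate. Weight on the data is w = (n/σ²)/(n/σ² + 1/τ₀²) = 0.0144288/(0.0144288+0.00119813) = 0.92333.
Posterior mean = w·x̄ + (1−w)·μ₀ = 0.92333·100 + 0.076671·193.09 = 107.137. Posterior variance = 1/(0.0144288+0.00119813) = 63.9920, so SD = 7.999.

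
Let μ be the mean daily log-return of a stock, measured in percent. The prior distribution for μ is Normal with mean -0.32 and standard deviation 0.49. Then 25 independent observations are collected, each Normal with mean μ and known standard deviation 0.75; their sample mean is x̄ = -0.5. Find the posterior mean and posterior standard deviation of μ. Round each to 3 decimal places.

Prior precision 1/τ₀² = 1/0.49² = 4.16493; data precision n/σ² = 25/0.75² = 44.4444.
Posterior precision = 4.16493 + 44.4444 = 48.6094, giving posterior SD = 1/√48.6094 = 0.143.
Posterior mean = (4.16493·-0.32 + 44.4444·-0.5) / 48.6094 = -0.485.

Posterior mean ≈ -0.485; posterior SD ≈ 0.143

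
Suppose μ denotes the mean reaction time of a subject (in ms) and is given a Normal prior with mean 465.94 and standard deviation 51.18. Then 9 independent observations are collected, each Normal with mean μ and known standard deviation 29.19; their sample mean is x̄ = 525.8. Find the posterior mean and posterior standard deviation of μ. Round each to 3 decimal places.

Posterior mean ≈ 523.712; posterior SD ≈ 9.559

Prior precision 1/τ₀² = 1/51.18² = 0.00038177; data precision n/σ² = 9/29.19² = 0.0105627.
Posterior precision = 0.00038177 + 0.0105627 = 0.0109445, giving posterior SD = 1/√0.0109445 = 9.559.
Posterior mean = (0.00038177·465.94 + 0.0105627·525.8) / 0.0109445 = 523.712.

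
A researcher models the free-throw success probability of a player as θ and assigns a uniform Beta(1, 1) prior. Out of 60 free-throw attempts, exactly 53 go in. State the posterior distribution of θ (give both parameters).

Posterior: Beta(54, 8)

Observing 53 successes and 7 failures updates Beta(1, 1) by adding the success and failure counts to the two shape parameters: α = 1+53 = 54, β = 1+7 = 8.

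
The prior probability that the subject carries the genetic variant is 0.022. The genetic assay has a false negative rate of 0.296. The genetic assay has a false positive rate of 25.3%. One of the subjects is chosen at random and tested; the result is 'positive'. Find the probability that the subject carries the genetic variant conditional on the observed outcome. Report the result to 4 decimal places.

P(H | E) ≈ 0.0589

Write H for 'the subject carries the genetic variant'. Prior odds H:¬H = 0.022/0.978 = 0.022495. For the 'positive' outcome, the likelihood ratio is 0.704/0.253 = 2.7826.
Posterior odds = 0.022495 × 2.7826 = 0.062594, so P(H|E) = 0.062594/(1+0.062594) = 0.0589.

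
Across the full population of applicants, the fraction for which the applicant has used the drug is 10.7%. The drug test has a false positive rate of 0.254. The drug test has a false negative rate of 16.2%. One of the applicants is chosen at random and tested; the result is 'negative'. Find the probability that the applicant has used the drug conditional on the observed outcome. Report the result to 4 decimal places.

P(H | E) ≈ 0.0254

Write H for 'the applicant has used the drug'. Prior odds H:¬H = 0.107/0.893 = 0.11982. For the 'negative' outcome, the likelihood ratio is 0.162/0.746 = 0.21716.
Posterior odds = 0.11982 × 0.21716 = 0.026020, so P(H|E) = 0.026020/(1+0.026020) = 0.0254.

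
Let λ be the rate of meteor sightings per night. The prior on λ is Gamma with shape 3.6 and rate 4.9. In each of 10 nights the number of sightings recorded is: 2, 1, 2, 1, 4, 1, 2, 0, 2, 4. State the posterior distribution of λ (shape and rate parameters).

The Poisson likelihood adds the total count to the shape and the number of exposure periods to the rate. Here ∑xᵢ = 19 and n = 10, so shape 3.6→22.6 and rate 4.9→14.9.

Posterior: Gamma(shape=22.6, rate=14.9)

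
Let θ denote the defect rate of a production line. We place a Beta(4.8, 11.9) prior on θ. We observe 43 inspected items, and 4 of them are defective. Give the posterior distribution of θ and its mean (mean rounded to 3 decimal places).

The binomial likelihood is conjugate to the Beta prior: with 4 successes and 39 failures, the posterior is Beta(4.8+4, 11.9+39) = Beta(8.8, 50.9).
Posterior mean = α/(α+β) = 8.8/59.7 = 0.147.

Posterior: Beta(8.8, 50.9); mean ≈ 0.147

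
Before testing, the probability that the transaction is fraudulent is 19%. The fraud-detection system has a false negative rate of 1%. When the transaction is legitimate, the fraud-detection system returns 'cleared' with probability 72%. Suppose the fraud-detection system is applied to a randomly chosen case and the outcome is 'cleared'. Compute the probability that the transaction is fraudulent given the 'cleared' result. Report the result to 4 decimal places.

P(H | E) ≈ 0.0032

Write H for 'the transaction is fraudulent'. Prior odds H:¬H = 0.19/0.81 = 0.23457. For the 'cleared' outcome, the likelihood ratio is 0.01/0.72 = 0.013889.
Posterior odds = 0.23457 × 0.013889 = 0.0032579, so P(H|E) = 0.0032579/(1+0.0032579) = 0.0032.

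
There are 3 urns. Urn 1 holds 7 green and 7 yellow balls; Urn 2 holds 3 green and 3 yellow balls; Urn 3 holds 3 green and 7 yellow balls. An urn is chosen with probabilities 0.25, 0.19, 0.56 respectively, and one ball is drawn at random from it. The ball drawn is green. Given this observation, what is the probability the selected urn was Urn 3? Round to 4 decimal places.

Posterior probability ≈ 0.4330

P(green|Urn 1) = 0.5; P(green|Urn 2) = 0.5; P(green|Urn 3) = 0.3.
Prior × likelihood for each source: 0.25·0.5=0.1250, 0.19·0.5=0.09500, 0.56·0.3=0.1680. Summing gives P(green) = 0.38800.
P(Urn 3 | green) = 0.1680 / 0.38800 = 0.4330.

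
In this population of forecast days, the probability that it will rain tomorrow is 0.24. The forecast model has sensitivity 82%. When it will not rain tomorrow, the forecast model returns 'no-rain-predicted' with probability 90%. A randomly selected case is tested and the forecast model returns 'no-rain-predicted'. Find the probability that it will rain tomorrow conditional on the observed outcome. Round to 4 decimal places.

P(H | E) ≈ 0.0594

Let H be the event that it will rain tomorrow. P(H) = 0.24, so P(¬H) = 0.76. With E the 'no-rain-predicted' result, P(E|H) = 0.18 and P(E|¬H) = 0.9.
P(E) = 0.18·0.24 + 0.9·0.76 = 0.043200 + 0.68400 = 0.72720.
By Bayes' theorem, P(H|E) = 0.043200 / 0.72720 = 0.0594.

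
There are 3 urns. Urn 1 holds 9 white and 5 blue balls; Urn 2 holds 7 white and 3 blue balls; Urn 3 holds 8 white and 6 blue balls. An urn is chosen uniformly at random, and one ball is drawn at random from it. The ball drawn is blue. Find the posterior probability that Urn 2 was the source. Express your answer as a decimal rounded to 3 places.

Posterior probability ≈ 0.276

P(blue|Urn 1) = 0.3571; P(blue|Urn 2) = 0.3; P(blue|Urn 3) = 0.4286.
Prior × likelihood for each source: 0.333333·0.3571=0.1190, 0.333333·0.3=0.1000, 0.333333·0.4286=0.1429. Summing gives P(blue) = 0.36190.
P(Urn 2 | blue) = 0.1000 / 0.36190 = 0.276.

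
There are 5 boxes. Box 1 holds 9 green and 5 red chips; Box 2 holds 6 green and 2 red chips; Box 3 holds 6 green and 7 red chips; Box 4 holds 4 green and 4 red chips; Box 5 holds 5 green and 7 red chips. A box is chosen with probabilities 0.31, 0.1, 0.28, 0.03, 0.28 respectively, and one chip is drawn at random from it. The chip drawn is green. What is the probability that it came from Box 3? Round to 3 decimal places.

Posterior probability ≈ 0.241

Tabulate prior·likelihood by source: [1] prior 0.31, lik 0.6429, product 0.1993; [2] prior 0.1, lik 0.75, product 0.07500; [3] prior 0.28, lik 0.4615, product 0.1292; [4] prior 0.03, lik 0.5, product 0.01500; [5] prior 0.28, lik 0.4167, product 0.1167.
Normalizing constant = 0.53518; the posterior for Box 3 is its product over the sum, 0.1292/0.53518 = 0.241.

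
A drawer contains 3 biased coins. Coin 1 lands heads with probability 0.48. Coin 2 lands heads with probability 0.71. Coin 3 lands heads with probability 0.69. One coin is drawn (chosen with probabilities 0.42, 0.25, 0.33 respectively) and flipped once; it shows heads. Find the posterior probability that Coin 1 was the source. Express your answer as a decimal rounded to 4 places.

Tabulate prior·likelihood by source: [1] prior 0.42, lik 0.48, product 0.2016; [2] prior 0.25, lik 0.71, product 0.1775; [3] prior 0.33, lik 0.69, product 0.2277.
Normalizing constant = 0.60680; the posterior for Coin 1 is its product over the sum, 0.2016/0.60680 = 0.3322.

Posterior probability ≈ 0.3322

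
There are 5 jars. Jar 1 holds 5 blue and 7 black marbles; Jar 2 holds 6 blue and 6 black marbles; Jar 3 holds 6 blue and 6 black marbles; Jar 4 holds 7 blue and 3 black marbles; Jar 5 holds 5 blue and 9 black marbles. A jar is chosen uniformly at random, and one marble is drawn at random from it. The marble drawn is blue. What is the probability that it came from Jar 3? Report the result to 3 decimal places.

P(blue|Jar 1) = 0.4167; P(blue|Jar 2) = 0.5; P(blue|Jar 3) = 0.5; P(blue|Jar 4) = 0.7; P(blue|Jar 5) = 0.3571.
Prior × likelihood for each source: 0.2·0.4167=0.08333, 0.2·0.5=0.1000, 0.2·0.5=0.1000, 0.2·0.7=0.1400, 0.2·0.3571=0.07143. Summing gives P(blue) = 0.49476.
P(Jar 3 | blue) = 0.1000 / 0.49476 = 0.202.

Posterior probability ≈ 0.202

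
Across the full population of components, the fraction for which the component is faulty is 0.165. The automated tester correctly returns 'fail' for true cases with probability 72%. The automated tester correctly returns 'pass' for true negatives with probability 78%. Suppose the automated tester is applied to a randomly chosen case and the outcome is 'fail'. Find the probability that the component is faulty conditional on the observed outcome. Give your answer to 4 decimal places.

P(H | E) ≈ 0.3927

Write H for 'the component is faulty'. Prior odds H:¬H = 0.165/0.835 = 0.19760. For the 'fail' outcome, the likelihood ratio is 0.72/0.22 = 3.2727.
Posterior odds = 0.19760 × 3.2727 = 0.64671, so P(H|E) = 0.64671/(1+0.64671) = 0.3927.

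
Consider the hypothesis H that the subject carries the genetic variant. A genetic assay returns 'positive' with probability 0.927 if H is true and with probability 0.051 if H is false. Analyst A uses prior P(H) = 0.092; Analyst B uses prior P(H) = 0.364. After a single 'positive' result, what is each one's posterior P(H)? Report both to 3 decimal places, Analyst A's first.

The likelihood ratio for a 'positive' result is 0.927/0.051 = 18.176.
Analyst A: prior odds 0.092/0.908 = 0.10132; posterior odds 1.8417; posterior probability 0.648.
Analyst B: prior odds 0.364/0.636 = 0.57233; posterior odds 10.403; posterior probability 0.912.

Analyst A: 0.648; Analyst B: 0.912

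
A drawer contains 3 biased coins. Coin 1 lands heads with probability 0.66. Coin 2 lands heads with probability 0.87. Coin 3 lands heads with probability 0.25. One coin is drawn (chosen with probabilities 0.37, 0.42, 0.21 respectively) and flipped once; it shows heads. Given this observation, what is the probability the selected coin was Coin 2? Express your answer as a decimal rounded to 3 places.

P(heads|C1) = 0.66; P(heads|C2) = 0.87; P(heads|C3) = 0.25.
Prior × likelihood for each source: 0.37·0.66=0.2442, 0.42·0.87=0.3654, 0.21·0.25=0.05250. Summing gives P(heads) = 0.66210.
P(Coin 2 | heads) = 0.3654 / 0.66210 = 0.552.

Posterior probability ≈ 0.552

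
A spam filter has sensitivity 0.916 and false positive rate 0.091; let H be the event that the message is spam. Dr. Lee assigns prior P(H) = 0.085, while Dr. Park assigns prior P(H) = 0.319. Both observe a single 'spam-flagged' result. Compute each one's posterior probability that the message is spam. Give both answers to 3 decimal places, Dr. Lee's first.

P('+'|H) = 0.916, P('+'|¬H) = 0.091.
Dr. Lee: numerator 0.916·0.085 = 0.077860; evidence = 0.077860+0.091·0.915 = 0.16113; posterior = 0.483.
Dr. Park: numerator 0.916·0.319 = 0.29220; evidence = 0.29220+0.091·0.681 = 0.35418; posterior = 0.825.

Dr. Lee: 0.483; Dr. Park: 0.825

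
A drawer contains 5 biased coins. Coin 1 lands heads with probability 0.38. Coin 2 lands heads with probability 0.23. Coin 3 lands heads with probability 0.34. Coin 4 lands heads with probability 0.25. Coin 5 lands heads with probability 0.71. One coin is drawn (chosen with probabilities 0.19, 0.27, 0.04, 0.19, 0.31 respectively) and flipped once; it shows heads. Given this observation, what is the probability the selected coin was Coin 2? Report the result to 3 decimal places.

Posterior probability ≈ 0.149

Tabulate prior·likelihood by source: [1] prior 0.19, lik 0.38, product 0.07220; [2] prior 0.27, lik 0.23, product 0.06210; [3] prior 0.04, lik 0.34, product 0.01360; [4] prior 0.19, lik 0.25, product 0.04750; [5] prior 0.31, lik 0.71, product 0.2201.
Normalizing constant = 0.41550; the posterior for Coin 2 is its product over the sum, 0.06210/0.41550 = 0.149.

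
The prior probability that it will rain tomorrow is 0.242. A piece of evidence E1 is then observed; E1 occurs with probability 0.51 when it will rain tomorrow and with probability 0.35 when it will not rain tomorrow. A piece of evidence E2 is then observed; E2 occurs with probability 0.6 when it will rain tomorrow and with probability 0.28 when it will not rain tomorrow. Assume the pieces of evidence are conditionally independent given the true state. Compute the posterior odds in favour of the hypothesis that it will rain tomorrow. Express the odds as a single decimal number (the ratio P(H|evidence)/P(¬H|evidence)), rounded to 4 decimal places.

Posterior odds ≈ 0.9969

Prior odds = 0.242/(1−0.242) = 0.31926.
Likelihood ratio for E1 = 0.51/0.35 = 1.4571.
Likelihood ratio for E2 = 0.6/0.28 = 2.1429.
Posterior odds = prior odds × LR₁ × LR₂ = 0.99688.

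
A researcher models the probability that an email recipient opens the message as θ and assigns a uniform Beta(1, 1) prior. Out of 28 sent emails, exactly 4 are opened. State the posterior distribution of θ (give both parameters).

Observing 4 successes and 24 failures updates Beta(1, 1) by adding the success and failure counts to the two shape parameters: α = 1+4 = 5, β = 1+24 = 25.

Posterior: Beta(5, 25)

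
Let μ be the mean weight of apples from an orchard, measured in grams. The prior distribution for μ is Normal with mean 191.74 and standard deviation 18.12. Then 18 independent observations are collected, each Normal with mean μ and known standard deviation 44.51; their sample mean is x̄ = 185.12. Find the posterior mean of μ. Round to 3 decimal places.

With known σ, the Normal prior is conjugate. Weight on the data is w = (n/σ²)/(n/σ² + 1/τ₀²) = 0.00908568/(0.00908568+0.00304568) = 0.74894.
Posterior mean = w·x̄ + (1−w)·μ₀ = 0.74894·185.12 + 0.25106·191.74 = 186.782.

Posterior mean ≈ 186.782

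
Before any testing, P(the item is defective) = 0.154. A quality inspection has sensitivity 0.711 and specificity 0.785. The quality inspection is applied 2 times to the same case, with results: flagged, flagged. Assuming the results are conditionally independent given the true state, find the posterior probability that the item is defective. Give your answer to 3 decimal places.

Let H be the event that the item is defective; start with P(H) = 0.154. P('flagged'|H) = 0.711, P('flagged'|¬H) = 0.215.
Update on result 1 ('flagged'): P(H) ← 0.711·0.1540 / (0.711·0.1540 + 0.215·0.8460) = 0.10949/0.29138 = 0.3758.
Update on result 2 ('flagged'): P(H) ← 0.711·0.3758 / (0.711·0.3758 + 0.215·0.6242) = 0.26717/0.40138 = 0.6656.

Posterior P(H) ≈ 0.666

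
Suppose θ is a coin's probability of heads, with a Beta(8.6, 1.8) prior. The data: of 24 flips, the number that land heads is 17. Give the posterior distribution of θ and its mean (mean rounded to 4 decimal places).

Posterior: Beta(25.6, 8.8); mean ≈ 0.7442

Observing 17 successes and 7 failures updates Beta(8.6, 1.8) by adding the success and failure counts to the two shape parameters: α = 8.6+17 = 25.6, β = 1.8+7 = 8.8.
E[θ | data] = 25.6/(25.6+8.8) = 0.7442.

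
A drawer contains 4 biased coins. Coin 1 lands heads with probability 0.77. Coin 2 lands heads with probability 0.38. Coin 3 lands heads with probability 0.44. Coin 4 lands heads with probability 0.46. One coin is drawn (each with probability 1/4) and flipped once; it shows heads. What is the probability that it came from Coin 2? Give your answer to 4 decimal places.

Posterior probability ≈ 0.1854

Tabulate prior·likelihood by source: [1] prior 0.25, lik 0.77, product 0.1925; [2] prior 0.25, lik 0.38, product 0.09500; [3] prior 0.25, lik 0.44, product 0.1100; [4] prior 0.25, lik 0.46, product 0.1150.
Normalizing constant = 0.51250; the posterior for Coin 2 is its product over the sum, 0.09500/0.51250 = 0.1854.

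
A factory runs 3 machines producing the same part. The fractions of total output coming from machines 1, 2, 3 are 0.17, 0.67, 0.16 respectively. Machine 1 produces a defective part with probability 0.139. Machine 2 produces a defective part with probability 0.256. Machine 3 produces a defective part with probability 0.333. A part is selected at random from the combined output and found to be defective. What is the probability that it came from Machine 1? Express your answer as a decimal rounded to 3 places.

Posterior probability ≈ 0.095

Tabulate prior·likelihood by source: [1] prior 0.17, lik 0.139, product 0.02363; [2] prior 0.67, lik 0.256, product 0.1715; [3] prior 0.16, lik 0.333, product 0.05328.
Normalizing constant = 0.24843; the posterior for Machine 1 is its product over the sum, 0.02363/0.24843 = 0.095.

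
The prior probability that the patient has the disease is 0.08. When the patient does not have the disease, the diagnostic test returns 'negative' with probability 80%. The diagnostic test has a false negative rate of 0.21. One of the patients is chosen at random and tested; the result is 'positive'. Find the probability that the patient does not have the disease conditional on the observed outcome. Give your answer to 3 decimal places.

P(¬H | E) ≈ 0.744

Write H for 'the patient has the disease'. Prior odds H:¬H = 0.08/0.92 = 0.086957. For the 'positive' outcome, the likelihood ratio is 0.79/0.2 = 3.9500.
Posterior odds = 0.086957 × 3.9500 = 0.34348, so P(H|E) = 0.34348/(1+0.34348) = 0.256. Then P(¬H|E) = 1 − 0.256 = 0.744.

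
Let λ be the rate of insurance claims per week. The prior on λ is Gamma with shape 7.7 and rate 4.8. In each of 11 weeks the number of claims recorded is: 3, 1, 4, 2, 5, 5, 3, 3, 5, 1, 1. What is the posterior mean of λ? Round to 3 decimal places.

The Poisson likelihood adds the total count to the shape and the number of exposure periods to the rate. Here ∑xᵢ = 33 and n = 11, so shape 7.7→40.7 and rate 4.8→15.8.
Posterior mean = shape/rate = 40.7/15.8 = 2.576.

Posterior mean ≈ 2.576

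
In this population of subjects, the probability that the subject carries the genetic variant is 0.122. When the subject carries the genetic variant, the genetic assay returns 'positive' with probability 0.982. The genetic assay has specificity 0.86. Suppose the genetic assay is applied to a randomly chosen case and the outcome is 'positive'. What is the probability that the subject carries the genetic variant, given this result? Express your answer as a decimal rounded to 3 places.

Write H for 'the subject carries the genetic variant'. Prior odds H:¬H = 0.122/0.878 = 0.13895. For the 'positive' outcome, the likelihood ratio is 0.982/0.14 = 7.0143.
Posterior odds = 0.13895 × 7.0143 = 0.97465, so P(H|E) = 0.97465/(1+0.97465) = 0.494.

P(H | E) ≈ 0.494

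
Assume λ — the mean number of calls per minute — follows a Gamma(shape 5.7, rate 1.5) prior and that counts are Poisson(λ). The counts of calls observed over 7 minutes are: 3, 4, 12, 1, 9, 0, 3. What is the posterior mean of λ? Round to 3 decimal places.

Posterior mean ≈ 4.435

Total count ∑xᵢ = 32 over n = 7 minutes.
Gamma is conjugate to the Poisson likelihood: posterior is Gamma(shape = 5.7+32 = 37.7, rate = 1.5+7 = 8.5).
Posterior mean = shape/rate = 37.7/8.5 = 4.435.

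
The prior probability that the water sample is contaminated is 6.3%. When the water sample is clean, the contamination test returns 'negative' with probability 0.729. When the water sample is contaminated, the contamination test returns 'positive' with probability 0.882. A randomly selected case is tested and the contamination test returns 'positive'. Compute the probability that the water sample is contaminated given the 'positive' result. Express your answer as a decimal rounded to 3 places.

P(H | E) ≈ 0.180

Let H be the event that the water sample is contaminated. P(H) = 0.063, so P(¬H) = 0.937. With E the 'positive' result, P(E|H) = 0.882 and P(E|¬H) = 0.271.
P(E) = 0.882·0.063 + 0.271·0.937 = 0.055566 + 0.25393 = 0.30949.
By Bayes' theorem, P(H|E) = 0.055566 / 0.30949 = 0.180.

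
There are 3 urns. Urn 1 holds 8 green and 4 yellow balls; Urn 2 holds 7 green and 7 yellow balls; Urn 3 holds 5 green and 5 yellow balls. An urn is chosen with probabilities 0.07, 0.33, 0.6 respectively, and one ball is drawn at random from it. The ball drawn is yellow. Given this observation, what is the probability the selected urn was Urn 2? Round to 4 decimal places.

P(yellow|Urn 1) = 0.3333; P(yellow|Urn 2) = 0.5; P(yellow|Urn 3) = 0.5.
Prior × likelihood for each source: 0.07·0.3333=0.02333, 0.33·0.5=0.1650, 0.6·0.5=0.3000. Summing gives P(yellow) = 0.48833.
P(Urn 2 | yellow) = 0.1650 / 0.48833 = 0.3379.

Posterior probability ≈ 0.3379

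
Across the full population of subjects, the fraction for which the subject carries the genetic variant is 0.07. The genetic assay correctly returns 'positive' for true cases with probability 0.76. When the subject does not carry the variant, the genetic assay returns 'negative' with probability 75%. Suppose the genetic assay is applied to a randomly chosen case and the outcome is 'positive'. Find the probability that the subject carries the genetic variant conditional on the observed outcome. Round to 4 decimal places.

P(H | E) ≈ 0.1862

Let H be the event that the subject carries the genetic variant. P(H) = 0.07, so P(¬H) = 0.93. With E the 'positive' result, P(E|H) = 0.76 and P(E|¬H) = 0.25.
P(E) = 0.76·0.07 + 0.25·0.93 = 0.053200 + 0.23250 = 0.28570.
By Bayes' theorem, P(H|E) = 0.053200 / 0.28570 = 0.1862.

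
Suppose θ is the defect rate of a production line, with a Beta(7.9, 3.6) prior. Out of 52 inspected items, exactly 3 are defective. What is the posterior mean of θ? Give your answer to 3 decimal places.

Posterior mean ≈ 0.172

The binomial likelihood is conjugate to the Beta prior: with 3 successes and 49 failures, the posterior is Beta(7.9+3, 3.6+49) = Beta(10.9, 52.6).
Posterior mean = α/(α+β) = 10.9/63.5 = 0.172.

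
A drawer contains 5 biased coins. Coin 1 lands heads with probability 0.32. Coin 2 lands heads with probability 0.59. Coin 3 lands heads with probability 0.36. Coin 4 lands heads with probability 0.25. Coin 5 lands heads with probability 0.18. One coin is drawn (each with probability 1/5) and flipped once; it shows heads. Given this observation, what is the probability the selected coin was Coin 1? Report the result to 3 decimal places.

Tabulate prior·likelihood by source: [1] prior 0.2, lik 0.32, product 0.06400; [2] prior 0.2, lik 0.59, product 0.1180; [3] prior 0.2, lik 0.36, product 0.07200; [4] prior 0.2, lik 0.25, product 0.05000; [5] prior 0.2, lik 0.18, product 0.03600.
Normalizing constant = 0.34000; the posterior for Coin 1 is its product over the sum, 0.06400/0.34000 = 0.188.

Posterior probability ≈ 0.188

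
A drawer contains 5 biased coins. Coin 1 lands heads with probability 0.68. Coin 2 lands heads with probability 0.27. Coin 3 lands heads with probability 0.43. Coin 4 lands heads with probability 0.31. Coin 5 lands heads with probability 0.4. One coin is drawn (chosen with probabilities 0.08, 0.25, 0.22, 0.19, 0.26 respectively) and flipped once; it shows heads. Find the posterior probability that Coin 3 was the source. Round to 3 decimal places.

Posterior probability ≈ 0.249

P(heads|C1) = 0.68; P(heads|C2) = 0.27; P(heads|C3) = 0.43; P(heads|C4) = 0.31; P(heads|C5) = 0.4.
Prior × likelihood for each source: 0.08·0.68=0.05440, 0.25·0.27=0.06750, 0.22·0.43=0.09460, 0.19·0.31=0.05890, 0.26·0.4=0.1040. Summing gives P(heads) = 0.37940.
P(Coin 3 | heads) = 0.09460 / 0.37940 = 0.249.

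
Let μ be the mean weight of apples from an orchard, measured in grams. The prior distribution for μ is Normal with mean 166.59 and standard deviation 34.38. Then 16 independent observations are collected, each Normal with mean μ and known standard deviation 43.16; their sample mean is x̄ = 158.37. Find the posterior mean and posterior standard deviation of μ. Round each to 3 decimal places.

With known σ, the Normal prior is conjugate. Weight on the data is w = (n/σ²)/(n/σ² + 1/τ₀²) = 0.00858929/(0.00858929+0.00084603) = 0.91033.
Posterior mean = w·x̄ + (1−w)·μ₀ = 0.91033·158.37 + 0.089667·166.59 = 159.107. Posterior variance = 1/(0.00858929+0.00084603) = 105.985, so SD = 10.295.

Posterior mean ≈ 159.107; posterior SD ≈ 10.295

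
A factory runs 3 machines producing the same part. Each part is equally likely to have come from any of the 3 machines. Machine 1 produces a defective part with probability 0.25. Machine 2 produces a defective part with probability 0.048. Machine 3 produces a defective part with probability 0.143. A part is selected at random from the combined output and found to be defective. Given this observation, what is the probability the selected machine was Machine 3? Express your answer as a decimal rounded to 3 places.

Posterior probability ≈ 0.324

Tabulate prior·likelihood by source: [1] prior 0.333333, lik 0.25, product 0.08333; [2] prior 0.333333, lik 0.048, product 0.01600; [3] prior 0.333333, lik 0.143, product 0.04767.
Normalizing constant = 0.14700; the posterior for Machine 3 is its product over the sum, 0.04767/0.14700 = 0.324.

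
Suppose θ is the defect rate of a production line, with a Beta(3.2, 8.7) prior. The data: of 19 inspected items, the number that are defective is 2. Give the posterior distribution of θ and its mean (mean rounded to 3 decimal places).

Posterior: Beta(5.2, 25.7); mean ≈ 0.168

The binomial likelihood is conjugate to the Beta prior: with 2 successes and 17 failures, the posterior is Beta(3.2+2, 8.7+17) = Beta(5.2, 25.7).
Posterior mean = α/(α+β) = 5.2/30.9 = 0.168.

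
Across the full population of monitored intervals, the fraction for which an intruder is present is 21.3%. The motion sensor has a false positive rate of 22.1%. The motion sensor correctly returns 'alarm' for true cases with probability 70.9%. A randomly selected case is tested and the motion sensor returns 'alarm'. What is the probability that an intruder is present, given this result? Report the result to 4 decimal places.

P(H | E) ≈ 0.4647

Let H be the event that an intruder is present. P(H) = 0.213, so P(¬H) = 0.787. With E the 'alarm' result, P(E|H) = 0.709 and P(E|¬H) = 0.221.
P(E) = 0.709·0.213 + 0.221·0.787 = 0.15102 + 0.17393 = 0.32494.
By Bayes' theorem, P(H|E) = 0.15102 / 0.32494 = 0.4647.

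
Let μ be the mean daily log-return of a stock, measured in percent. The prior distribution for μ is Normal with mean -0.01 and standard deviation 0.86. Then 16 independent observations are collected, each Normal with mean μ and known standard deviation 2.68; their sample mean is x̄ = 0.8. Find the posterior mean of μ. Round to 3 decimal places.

With known σ, the Normal prior is conjugate. Weight on the data is w = (n/σ²)/(n/σ² + 1/τ₀²) = 2.22767/(2.22767+1.35208) = 0.62230.
Posterior mean = w·x̄ + (1−w)·μ₀ = 0.62230·0.8 + 0.37770·-0.01 = 0.494.

Posterior mean ≈ 0.494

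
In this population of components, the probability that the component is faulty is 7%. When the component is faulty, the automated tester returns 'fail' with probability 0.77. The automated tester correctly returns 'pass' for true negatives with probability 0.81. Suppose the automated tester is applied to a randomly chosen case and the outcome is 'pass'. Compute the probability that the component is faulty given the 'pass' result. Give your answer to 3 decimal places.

Write H for 'the component is faulty'. Prior odds H:¬H = 0.07/0.93 = 0.075269. For the 'pass' outcome, the likelihood ratio is 0.23/0.81 = 0.28395.
Posterior odds = 0.075269 × 0.28395 = 0.021373, so P(H|E) = 0.021373/(1+0.021373) = 0.021.

P(H | E) ≈ 0.021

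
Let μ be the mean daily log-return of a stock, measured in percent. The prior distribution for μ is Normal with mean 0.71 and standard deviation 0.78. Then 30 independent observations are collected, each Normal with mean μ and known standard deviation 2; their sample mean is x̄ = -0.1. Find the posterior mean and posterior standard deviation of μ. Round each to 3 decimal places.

Prior precision 1/τ₀² = 1/0.78² = 1.64366; data precision n/σ² = 30/2² = 7.50000.
Posterior precision = 1.64366 + 7.50000 = 9.14366, giving posterior SD = 1/√9.14366 = 0.331.
Posterior mean = (1.64366·0.71 + 7.50000·-0.1) / 9.14366 = 0.046.

Posterior mean ≈ 0.046; posterior SD ≈ 0.331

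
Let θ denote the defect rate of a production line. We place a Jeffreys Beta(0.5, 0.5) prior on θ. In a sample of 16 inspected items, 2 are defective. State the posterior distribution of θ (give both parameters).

The binomial likelihood is conjugate to the Beta prior: with 2 successes and 14 failures, the posterior is Beta(0.5+2, 0.5+14) = Beta(2.5, 14.5).

Posterior: Beta(2.5, 14.5)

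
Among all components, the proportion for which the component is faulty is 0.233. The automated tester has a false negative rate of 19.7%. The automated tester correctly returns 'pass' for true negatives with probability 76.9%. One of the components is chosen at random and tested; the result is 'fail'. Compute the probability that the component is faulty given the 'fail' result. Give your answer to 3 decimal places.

Write H for 'the component is faulty'. Prior odds H:¬H = 0.233/0.767 = 0.30378. For the 'fail' outcome, the likelihood ratio is 0.803/0.231 = 3.4762.
Posterior odds = 0.30378 × 3.4762 = 1.0560, so P(H|E) = 1.0560/(1+1.0560) = 0.514.

P(H | E) ≈ 0.514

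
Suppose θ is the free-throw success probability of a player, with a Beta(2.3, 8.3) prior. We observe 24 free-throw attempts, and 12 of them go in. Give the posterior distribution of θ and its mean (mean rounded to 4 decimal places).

Posterior: Beta(14.3, 20.3); mean ≈ 0.4133

Observing 12 successes and 12 failures updates Beta(2.3, 8.3) by adding the success and failure counts to the two shape parameters: α = 2.3+12 = 14.3, β = 8.3+12 = 20.3.
Posterior mean = α/(α+β) = 14.3/34.6 = 0.4133.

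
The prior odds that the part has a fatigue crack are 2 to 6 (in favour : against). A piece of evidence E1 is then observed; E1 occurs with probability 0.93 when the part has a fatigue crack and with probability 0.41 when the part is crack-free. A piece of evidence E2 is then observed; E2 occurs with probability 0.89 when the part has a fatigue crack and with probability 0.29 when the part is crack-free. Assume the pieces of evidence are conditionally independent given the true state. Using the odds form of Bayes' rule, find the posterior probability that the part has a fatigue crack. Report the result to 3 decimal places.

Prior odds = 2/6 = 0.33333. In log-odds, ln(0.33333) = -1.0986.
Add log likelihood ratios: ln(2.2683) + ln(3.0690) = 1.9404.
Posterior log-odds = 0.84176, so posterior odds = exp(0.84176) = 2.3204. Converting, P(H|E) = 2.3204/3.3204 = 0.699.

Posterior probability ≈ 0.699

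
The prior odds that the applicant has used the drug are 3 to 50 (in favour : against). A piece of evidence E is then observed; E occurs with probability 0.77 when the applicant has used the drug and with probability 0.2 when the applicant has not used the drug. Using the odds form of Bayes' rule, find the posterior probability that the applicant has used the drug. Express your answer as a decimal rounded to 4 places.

Posterior probability ≈ 0.1877

Prior odds = 3/50 = 0.060000.
Likelihood ratio for E = 0.77/0.2 = 3.8500.
Posterior odds = prior odds × LR = 0.23100.
Posterior probability = odds/(1+odds) = 0.23100/1.2310 = 0.1877.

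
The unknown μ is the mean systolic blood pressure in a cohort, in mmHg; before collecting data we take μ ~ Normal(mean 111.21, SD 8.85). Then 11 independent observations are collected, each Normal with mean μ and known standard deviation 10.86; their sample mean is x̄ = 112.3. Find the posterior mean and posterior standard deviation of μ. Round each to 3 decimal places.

Prior precision 1/τ₀² = 1/8.85² = 0.0127677; data precision n/σ² = 11/10.86² = 0.0932681.
Posterior precision = 0.0127677 + 0.0932681 = 0.106036, giving posterior SD = 1/√0.106036 = 3.071.
Posterior mean = (0.0127677·111.21 + 0.0932681·112.3) / 0.106036 = 112.169.

Posterior mean ≈ 112.169; posterior SD ≈ 3.071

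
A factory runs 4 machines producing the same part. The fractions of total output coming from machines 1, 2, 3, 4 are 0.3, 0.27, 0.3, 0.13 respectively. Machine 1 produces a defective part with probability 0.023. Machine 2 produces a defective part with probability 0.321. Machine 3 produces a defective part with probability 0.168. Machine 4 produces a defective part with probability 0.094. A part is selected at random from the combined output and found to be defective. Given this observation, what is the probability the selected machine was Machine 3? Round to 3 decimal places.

P(defective|M1) = 0.023; P(defective|M2) = 0.321; P(defective|M3) = 0.168; P(defective|M4) = 0.094.
Prior × likelihood for each source: 0.3·0.023=0.006900, 0.27·0.321=0.08667, 0.3·0.168=0.05040, 0.13·0.094=0.01222. Summing gives P(defective) = 0.15619.
P(Machine 3 | defective) = 0.05040 / 0.15619 = 0.323.

Posterior probability ≈ 0.323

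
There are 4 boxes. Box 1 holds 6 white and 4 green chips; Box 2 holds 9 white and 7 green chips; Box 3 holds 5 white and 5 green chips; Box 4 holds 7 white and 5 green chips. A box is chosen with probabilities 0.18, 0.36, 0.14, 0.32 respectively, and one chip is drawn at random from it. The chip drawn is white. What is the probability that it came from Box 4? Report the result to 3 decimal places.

Posterior probability ≈ 0.329

Tabulate prior·likelihood by source: [1] prior 0.18, lik 0.6, product 0.1080; [2] prior 0.36, lik 0.5625, product 0.2025; [3] prior 0.14, lik 0.5, product 0.07000; [4] prior 0.32, lik 0.5833, product 0.1867.
Normalizing constant = 0.56717; the posterior for Box 4 is its product over the sum, 0.1867/0.56717 = 0.329.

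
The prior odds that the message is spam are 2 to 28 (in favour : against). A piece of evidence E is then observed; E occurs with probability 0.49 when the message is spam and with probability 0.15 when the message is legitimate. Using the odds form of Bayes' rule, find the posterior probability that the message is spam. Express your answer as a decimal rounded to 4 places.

Posterior probability ≈ 0.1892

Prior odds = 2/28 = 0.071429.
Likelihood ratio for E = 0.49/0.15 = 3.2667.
Posterior odds = prior odds × LR = 0.23333.
Posterior probability = odds/(1+odds) = 0.23333/1.2333 = 0.1892.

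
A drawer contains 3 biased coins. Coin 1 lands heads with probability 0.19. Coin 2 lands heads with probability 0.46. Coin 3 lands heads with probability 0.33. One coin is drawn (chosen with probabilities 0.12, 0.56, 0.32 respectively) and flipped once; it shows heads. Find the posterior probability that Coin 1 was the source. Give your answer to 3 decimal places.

Posterior probability ≈ 0.059

Tabulate prior·likelihood by source: [1] prior 0.12, lik 0.19, product 0.02280; [2] prior 0.56, lik 0.46, product 0.2576; [3] prior 0.32, lik 0.33, product 0.1056.
Normalizing constant = 0.38600; the posterior for Coin 1 is its product over the sum, 0.02280/0.38600 = 0.059.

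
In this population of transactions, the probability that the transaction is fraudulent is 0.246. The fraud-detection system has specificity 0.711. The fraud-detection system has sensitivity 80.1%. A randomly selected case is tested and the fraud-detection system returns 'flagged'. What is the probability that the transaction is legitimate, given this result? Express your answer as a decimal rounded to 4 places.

P(¬H | E) ≈ 0.5251

Let H be the event that the transaction is fraudulent. P(H) = 0.246, so P(¬H) = 0.754. With E the 'flagged' result, P(E|H) = 0.801 and P(E|¬H) = 0.289.
P(E) = 0.801·0.246 + 0.289·0.754 = 0.19705 + 0.21791 = 0.41495.
By Bayes' theorem, P(H|E) = 0.19705 / 0.41495 = 0.4749. Hence P(¬H|E) = 1 − 0.4749 = 0.5251.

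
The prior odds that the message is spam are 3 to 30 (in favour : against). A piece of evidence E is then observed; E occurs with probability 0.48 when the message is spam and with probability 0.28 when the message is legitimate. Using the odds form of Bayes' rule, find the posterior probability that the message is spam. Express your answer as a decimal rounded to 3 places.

Posterior probability ≈ 0.146

Prior odds = 3/30 = 0.10000. In log-odds, ln(0.10000) = -2.3026.
Add log likelihood ratio: ln(1.7143) = 0.53900.
Posterior log-odds = -1.7636, so posterior odds = exp(-1.7636) = 0.17143. Converting, P(H|E) = 0.17143/1.1714 = 0.146.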